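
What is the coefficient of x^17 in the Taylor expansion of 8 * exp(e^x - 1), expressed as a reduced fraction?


exp(e^x - 1) = sum_{k>=0} Bell_k x^k / k!, where Bell_k is the k-th Bell number.
So the coefficient of x^17 is 8 * Bell_17 / 17!.
Computing: Bell_17 = 82864869804 and 17! = 355687428096000, giving
8 * 82864869804/355687428096000 = 255755771/137225088000.

255755771/137225088000


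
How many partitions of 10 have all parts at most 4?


Using the generating function (1-x)^(-1)(1-x^2)^(-1)...(1-x^4)^(-1),
the coefficient of x^10 counts these restricted partitions.
Result = 23

23


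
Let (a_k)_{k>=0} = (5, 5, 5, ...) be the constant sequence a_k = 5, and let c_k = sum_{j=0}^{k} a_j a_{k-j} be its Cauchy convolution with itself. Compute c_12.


Since a_j = 5 for all j >= 0, the convolution sum becomes
c_k = sum_{j=0}^{k} 5 * 5 = 25 * (k + 1).
Equivalently, the generating function of (a_k) is 5/(1 - x) and its square is 25/(1 - x)^2 = sum_{k>=0} 25(k + 1) x^k.
For k = 12: 25 * 13 = 325.

325


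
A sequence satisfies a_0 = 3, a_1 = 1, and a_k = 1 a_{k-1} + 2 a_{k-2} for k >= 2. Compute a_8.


The characteristic equation is t^2 - 1 t - 2 = 0, with roots r_1 = 2 and r_2 = -1 (so c_1 = r_1 + r_2, c_2 = -r_1 r_2 as required).
One can use the closed form a_n = A r_1^n + B r_2^n, but direct iteration is more reliable:
a_0 = 3, a_1 = 1, a_2 = 7, a_3 = 9, a_4 = 23, a_5 = 41, a_6 = 87, a_7 = 169, a_8 = 343.
So a_8 = 343.

343


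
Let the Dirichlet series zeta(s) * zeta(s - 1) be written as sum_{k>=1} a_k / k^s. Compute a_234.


Convolution gives a_k = sum_{d | k} d * 1 = sum_{d | k} d = sigma(k), the sum of positive divisors of k.
For k = 234, the divisors are 1, 2, 3, 6, 9, 13, 18, 26, 39, 78, 117, 234, so
sigma(234) = 1 + 2 + 3 + 6 + 9 + 13 + 18 + 26 + 39 + 78 + 117 + 234 = 546.

546


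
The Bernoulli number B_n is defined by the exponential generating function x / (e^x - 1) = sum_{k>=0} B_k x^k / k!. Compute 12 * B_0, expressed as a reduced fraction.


Bernoulli numbers can also be computed recursively via B_0 = 1 and sum_{j=0}^{m} C(m+1, j) B_j = 0 for m >= 1. Odd-index Bernoulli numbers vanish for k >= 3.
Computing B_0 = 1, so 12 * B_0 = 12 * 1 = 12.

12


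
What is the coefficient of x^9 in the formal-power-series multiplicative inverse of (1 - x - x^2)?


Let the inverse be f(x) = sum_{k>=0} a_k x^k. From f(x) * (1 - x - x^2) = 1 and matching coefficients:
 x^0: a_0 = 1.
 x^1: a_1 - a_0 = 0, so a_1 = 1.
 x^k (k >= 2): a_k - a_{k-1} - a_{k-2} = 0, i.e. a_k = a_{k-1} + a_{k-2}.
This is the Fibonacci-type recurrence shifted so that a_0 = a_1 = 1.
Iterating: a_0=1, a_1=1, a_2=2, a_3=3, a_4=5, a_5=8, a_6=13, a_7=21, a_8=34, a_9=55
a_9 = 55.

55


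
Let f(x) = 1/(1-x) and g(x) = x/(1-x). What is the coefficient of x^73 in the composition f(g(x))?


First simplify the composition: f(g(x)) = 1/(1 - x/(1-x)) = (1-x)/((1-x) - x) = (1-x)/(1-2x).
Now extract the coefficient. Write (1-x)/(1-2x) = 1/(1-2x) - x/(1-2x).
The coefficient of x^n in 1/(1-2x) is 2^n, and in x/(1-2x) is 2^(n-1) (for n >= 1).
So the coefficient of x^73 is 2^73 - 2^72 = 9444732965739290427392 - 4722366482869645213696 = 4722366482869645213696.

4722366482869645213696


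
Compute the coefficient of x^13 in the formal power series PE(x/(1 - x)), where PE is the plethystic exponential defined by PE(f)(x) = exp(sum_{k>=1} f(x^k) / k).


For f(x) = x/(1 - x) we have
sum_{k>=1} f(x^k) / k = sum_{k>=1} (1/k) * x^k / (1 - x^k) = sum_{k, m >= 1} x^(k m) / k,
which after exponentiating simplifies to
PE(x/(1 - x)) = prod_{k>=1} 1 / (1 - x^k).
This is the generating function for the partition function p(n), so the coefficient of x^13 is p(13).
Computing p(13) by dynamic programming over parts 1, 2, ..., 13: p(13) = 101.

101


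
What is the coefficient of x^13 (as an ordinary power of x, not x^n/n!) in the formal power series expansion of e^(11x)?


The exponential series is e^y = sum_{k>=0} y^k / k!. Substituting y = 11x gives
e^(11x) = sum_{k>=0} 11^k x^k / k!.
So the coefficient of x^n is a^n/n! with a = 11, n = 13:
11^13 / 13! = 34522712143931/6227020800 = 3138428376721/566092800

3138428376721/566092800


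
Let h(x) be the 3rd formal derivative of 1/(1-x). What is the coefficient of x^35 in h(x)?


Differentiating 3 times: d^3/dx^3 [1/(1-x)] = 3!/(1-x)^4.
The expansion 1/(1-x)^4 = sum_{k>=0} C(k+3, 3) x^k, so the coefficient of x^n in 3!/(1-x)^4 is 3! * C(n+3, 3).
For n = 35: 6 * C(38, 3) = 6 * 8436 = 50616

50616


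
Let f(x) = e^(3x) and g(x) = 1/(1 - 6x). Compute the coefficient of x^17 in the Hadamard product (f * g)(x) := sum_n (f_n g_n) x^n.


Expanding: f_k = 3^k/k! (from e^(3x)) and g_k = 6^k (from 1/(1 - 6x)). So the Hadamard coefficient (f * g)_k = 3^k 6^k / k! = (18)^k / k!.
For k = 17: 18^17/17! = 2185911559738696531968/355687428096000 = 91507169819844/14889875.

91507169819844/14889875


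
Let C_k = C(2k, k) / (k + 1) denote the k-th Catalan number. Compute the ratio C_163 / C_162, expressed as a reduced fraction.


Using C_k = (2k)! / (k! (k+1)!), the ratio C_{k+1}/C_k simplifies to
C_{k+1}/C_k = [(2k+2)! / ((k+1)! (k+2)!)] * [k! (k+1)! / (2k)!]
 = (2k+2)(2k+1) / ((k+1)(k+2)) = 2(2k+1) / (k+2).
For k = 162: 2(2*162 + 1) / (162 + 2) = 650/164 = 325/82.

325/82


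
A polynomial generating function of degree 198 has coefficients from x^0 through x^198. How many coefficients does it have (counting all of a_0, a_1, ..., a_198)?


A polynomial of degree 198 takes the form a_0 + a_1 x + ... + a_198 x^198.
The number of coefficients is 198 + 1 = 199.

199


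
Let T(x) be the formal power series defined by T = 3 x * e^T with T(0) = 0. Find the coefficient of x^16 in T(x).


Apply the Lagrange inversion formula: if T = 3 x * phi(T) with phi(t) = e^t, then
[x^n] T = 3^n * (1/n) [t^(n-1)] phi(t)^n = 3^n * (1/n) [t^(n-1)] e^(n t) = 3^n * (1/n) * n^(n-1) / (n-1)! = 3^n * n^(n-1) / n!.
When c = 1 this is the Cayley count of rooted labeled trees on n vertices, divided by n!.
For n = 16: 3^16 * 16^15 / 16! = 43046721 * 1152921504606846976/20922789888000 = 2077601987473440768/875875.

2077601987473440768/875875


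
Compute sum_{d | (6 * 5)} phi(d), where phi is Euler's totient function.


First, 6 * 5 = 30. One classical identity is sum_{d | n} phi(d) = n (each k in [1, n] has a unique gcd with n, and among the k's with gcd(k, n) = n/d there are phi(d) of them). So the sum equals 30. We also verify directly:
Divisors of 30: 1, 2, 3, 5, 6, 10, 15, 30.
phi values: 1, 1, 2, 4, 2, 4, 8, 8.
Sum = 30.

30


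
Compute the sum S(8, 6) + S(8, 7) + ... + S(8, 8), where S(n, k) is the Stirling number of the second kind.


By definition, S(n, k) counts partitions of an n-set into exactly k nonempty blocks.
Computing row n = 8 for k = 6..8:
S(8, k): 266, 28, 1
Sum = 295.

295


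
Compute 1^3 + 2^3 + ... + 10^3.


This power sum has a closed form given by Faulhaber's formula
sum_{k=1}^{m} k^p = (1 / (p + 1)) * sum_{j=0}^{p} C(p + 1, j) B_j m^(p + 1 - j),
but for small m direct computation is fastest:
1 + 8 + 27 + 64 + 125 + 216 + 343 + 512 + 729 + 1000 = 3025.

3025


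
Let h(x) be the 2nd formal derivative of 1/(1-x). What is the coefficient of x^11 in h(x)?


Differentiating 2 times: d^2/dx^2 [1/(1-x)] = 2!/(1-x)^3.
The expansion 1/(1-x)^3 = sum_{k>=0} C(k+2, 2) x^k, so the coefficient of x^n in 2!/(1-x)^3 is 2! * C(n+2, 2).
For n = 11: 2 * C(13, 2) = 2 * 78 = 156

156


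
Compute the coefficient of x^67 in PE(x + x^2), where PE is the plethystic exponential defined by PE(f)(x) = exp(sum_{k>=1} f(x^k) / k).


With f(x) = x + x^2, the exponent is sum_{k>=1} (x^k + x^(2k)) / k = -ln(1 - x) - ln(1 - x^2). Exponentiating:
PE(x + x^2) = 1 / ((1 - x)(1 - x^2)).
This is the generating function for partitions of n into parts of size 1 or 2. The number of 2's can be any j in 0..33, and the rest are 1's, so
[x^67] = floor(67/2) + 1 = 34.

34


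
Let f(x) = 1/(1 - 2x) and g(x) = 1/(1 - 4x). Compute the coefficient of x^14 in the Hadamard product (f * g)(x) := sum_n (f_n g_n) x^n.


f has coefficients f_k = 2^k and g has coefficients g_k = 4^k, so the Hadamard product has coefficient (f*g)_k = 2^k * 4^k = 8^k.
For k = 14: 8^14 = 4398046511104.

4398046511104


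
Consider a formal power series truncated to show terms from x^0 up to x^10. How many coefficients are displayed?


From x^0 to x^10 inclusive, the count is 10 - 0 + 1 = 11.

11


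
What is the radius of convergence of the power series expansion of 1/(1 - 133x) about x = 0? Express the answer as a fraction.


Expanding 1/(1 - 133x) = sum_{k>=0} 133^k x^k, the series converges when |133x| < 1, i.e., |x| < 1/133.
So the radius of convergence is 1/133 = 1/133.

1/133


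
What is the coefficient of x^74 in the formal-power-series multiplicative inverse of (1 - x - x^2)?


Let the inverse be f(x) = sum_{k>=0} a_k x^k. From f(x) * (1 - x - x^2) = 1 and matching coefficients:
 x^0: a_0 = 1.
 x^1: a_1 - a_0 = 0, so a_1 = 1.
 x^k (k >= 2): a_k - a_{k-1} - a_{k-2} = 0, i.e. a_k = a_{k-1} + a_{k-2}.
This is the Fibonacci-type recurrence shifted so that a_0 = a_1 = 1.
Iterating: a_0=1, a_1=1, a_2=2, a_3=3, a_4=5, a_5=8, a_6=13, a_7=21, a_8=34, a_9=55, ...
a_74 = 2111485077978050.

2111485077978050


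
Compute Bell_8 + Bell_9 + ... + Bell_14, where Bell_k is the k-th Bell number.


Recall Bell_k counts set partitions of a k-set (with Bell_0 = 1 by convention).
Bell_8 through Bell_14: 4140, 21147, 115975, 678570, 4213597, 27644437, 190899322
Sum = 4140 + 21147 + 115975 + 678570 + 4213597 + 27644437 + 190899322 = 223577188.

223577188


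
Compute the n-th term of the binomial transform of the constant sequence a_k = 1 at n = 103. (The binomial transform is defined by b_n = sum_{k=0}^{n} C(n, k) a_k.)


With a_k = 1 for all k, b_n = sum_{k=0}^{n} C(n, k) = 2^n by the binomial theorem.
For n = 103: 2^103 = 10141204801825835211973625643008.

10141204801825835211973625643008


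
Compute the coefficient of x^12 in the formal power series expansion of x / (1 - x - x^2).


Let f(x) = sum_{k>=0} a_k x^k. Multiplying f(x) * (1 - x - x^2) = x and matching coefficients gives a_0 = 0, a_1 = 1, and a_k = a_{k-1} + a_{k-2} for k >= 2. These are the Fibonacci numbers F_k.
Iterating from F_0 = 0, F_1 = 1:
F_0=0, F_1=1, F_2=1, F_3=2, F_4=3, F_5=5, F_6=8, F_7=13, F_8=21, F_9=34, ...
F_12 = 144.

144


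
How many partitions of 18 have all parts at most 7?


Using the generating function (1-x)^(-1)(1-x^2)^(-1)...(1-x^7)^(-1),
the coefficient of x^18 counts these restricted partitions.
Result = 248

248


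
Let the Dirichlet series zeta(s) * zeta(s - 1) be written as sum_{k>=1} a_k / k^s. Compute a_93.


Convolution gives a_k = sum_{d | k} d * 1 = sum_{d | k} d = sigma(k), the sum of positive divisors of k.
For k = 93, the divisors are 1, 3, 31, 93, so
sigma(93) = 1 + 3 + 31 + 93 = 128.

128


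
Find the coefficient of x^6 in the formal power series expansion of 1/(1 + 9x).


Write 1/(1 + c x) = 1/(1 - (-c) x) and apply the geometric-series identity
1/(1 - y) = sum_{k>=0} y^k to get 1/(1 + c x) = sum_{k>=0} (-c)^k x^k.
So the coefficient of x^k is (-c)^k = (-1)^k * c^k.
Here c = 9 and k = 6:
(-9)^6 = 1 * 531441 = 531441

531441


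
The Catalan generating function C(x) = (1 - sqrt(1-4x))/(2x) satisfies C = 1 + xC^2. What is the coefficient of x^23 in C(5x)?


Substituting x -> 5x scales the n-th coefficient by 5^n, so [x^23] C(5x) = 5^23 * C_23.
C_23 = C(2*23, 23)/(24) = 8233430727600/24 = 343059613650.
So 5^23 * 343059613650 = 11920928955078125 * 343059613650 = 4089589281678199768066406250.

4089589281678199768066406250


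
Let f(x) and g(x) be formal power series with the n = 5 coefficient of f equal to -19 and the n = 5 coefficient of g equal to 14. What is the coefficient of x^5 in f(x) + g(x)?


Addition of formal power series is termwise.
The coefficient of x^5 in f + g = -19 + 14
= -5

-5


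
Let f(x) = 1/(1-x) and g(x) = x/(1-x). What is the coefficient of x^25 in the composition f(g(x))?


First simplify the composition: f(g(x)) = 1/(1 - x/(1-x)) = (1-x)/((1-x) - x) = (1-x)/(1-2x).
Now extract the coefficient. Write (1-x)/(1-2x) = 1/(1-2x) - x/(1-2x).
The coefficient of x^n in 1/(1-2x) is 2^n, and in x/(1-2x) is 2^(n-1) (for n >= 1).
So the coefficient of x^25 is 2^25 - 2^24 = 33554432 - 16777216 = 16777216.

16777216


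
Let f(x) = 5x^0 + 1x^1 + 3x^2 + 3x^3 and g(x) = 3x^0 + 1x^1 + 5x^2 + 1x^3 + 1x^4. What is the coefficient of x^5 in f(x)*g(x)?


Cauchy product at x^5:
1*1 + 3*1 + 3*5
= 19

19


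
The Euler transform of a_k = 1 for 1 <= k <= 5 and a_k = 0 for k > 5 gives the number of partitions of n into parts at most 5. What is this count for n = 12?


Partitions of 12 into parts at most 5:
Using generating function (1-x)^(-1)(1-x^2)^(-1)...(1-x^5)^(-1),
the coefficient of x^12 = 47

47


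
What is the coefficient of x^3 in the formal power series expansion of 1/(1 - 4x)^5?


The general identity 1/(1 - c x)^r = sum_{k>=0} c^k C(k + r - 1, r - 1) x^k follows by substituting y = c x into 1/(1 - y)^r = sum_{k>=0} C(k + r - 1, r - 1) y^k.
For c = 4, r = 5, k = 3:
4^3 * C(7, 4) = 64 * 35 = 2240.

2240


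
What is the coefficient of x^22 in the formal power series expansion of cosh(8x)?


The Maclaurin series is cosh(t) = sum_{m>=0} t^(2m) / (2m)!, so substituting t = 8x, only even powers of x are nonzero, with coefficient of x^(2m) equal to 8^(2m) / (2m)!.
For x^22 the coefficient is 8^22/22! = 73786976294838206464/1124000727777607680000 = 140737488355328/2143861251406875.

140737488355328/2143861251406875


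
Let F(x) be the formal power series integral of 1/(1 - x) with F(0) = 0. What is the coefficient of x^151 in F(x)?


1/(1 - x) = sum_{k>=0} x^k. Integrating termwise and using F(0) = 0 gives
F(x) = sum_{k>=0} x^(k+1) / (k+1) = sum_{m>=1} x^m / m = -ln(1 - x).
So the coefficient of x^151 is 1/151 = 1/151.

1/151


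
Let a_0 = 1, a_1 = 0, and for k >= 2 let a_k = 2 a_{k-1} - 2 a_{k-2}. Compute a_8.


Iterating the recurrence forward:
a_0 = 1
a_1 = 0
a_2 = 2*0 - 2*1 = -2
a_3 = 2*-2 - 2*0 = -4
a_4 = 2*-4 - 2*-2 = -4
a_5 = 2*-4 - 2*-4 = 0
a_6 = 2*0 - 2*-4 = 8
a_7 = 2*8 - 2*0 = 16
a_8 = 2*16 - 2*8 = 16
So a_8 = 16.

16


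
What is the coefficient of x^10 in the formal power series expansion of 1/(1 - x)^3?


The expansion 1/(1 - x)^r = sum_{k>=0} C(k + r - 1, r - 1) x^k follows from the multiset / negative-binomial theorem (or from repeated differentiation of the geometric series).
For r = 3 and k = 10:
C(12, 2) = 479001600 / (2 * 3628800) = 66.

66


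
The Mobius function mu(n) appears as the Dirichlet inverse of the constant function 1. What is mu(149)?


149 = 149 (all distinct primes).
mu(149) = (-1)^1 = -1

-1


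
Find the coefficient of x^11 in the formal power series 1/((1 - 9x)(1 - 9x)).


By partial fractions or Cauchy convolution:
The coefficient equals sum_{k=0}^{11} 9^k * 9^(11-k).
= 376572715308

376572715308


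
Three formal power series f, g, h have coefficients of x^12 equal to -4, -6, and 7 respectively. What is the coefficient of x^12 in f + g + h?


Series addition is componentwise:
-4 + -6 + 7
= -3

-3


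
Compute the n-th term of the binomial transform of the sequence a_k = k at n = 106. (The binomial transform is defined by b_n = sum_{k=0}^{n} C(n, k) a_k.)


With a_k = k, b_n = sum_{k=0}^{n} C(n, k) k. Using k * C(n, k) = n * C(n-1, k-1) gives b_n = n * sum_{k>=1} C(n-1, k-1) = n * 2^(n-1).
For n = 106: 106 * 2^105 = 106 * 40564819207303340847894502572032 = 4299870835974154129876817272635392.

4299870835974154129876817272635392


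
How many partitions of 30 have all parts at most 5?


Using the generating function (1-x)^(-1)(1-x^2)^(-1)...(1-x^5)^(-1),
the coefficient of x^30 counts these restricted partitions.
Result = 674

674


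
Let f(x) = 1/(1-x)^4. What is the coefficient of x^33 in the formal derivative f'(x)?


Differentiate: d/dx [ 1/(1-x)^r ] = r / (1-x)^(r+1).
Here r = 4, so f'(x) = 4 / (1-x)^5.
The expansion of 1/(1-x)^(r+1) has coefficient of x^n equal to C(n+r, r).
So the coefficient of x^33 in f'(x) is
4 * C(37, 4) = 4 * 66045 = 264180

264180


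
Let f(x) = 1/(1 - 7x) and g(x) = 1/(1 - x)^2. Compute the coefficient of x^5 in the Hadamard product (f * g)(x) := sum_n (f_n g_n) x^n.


f has coefficients f_k = 7^k. For g = 1/(1 - x)^2 the coefficient is g_k = C(k + 1, 1) = k + 1. The Hadamard coefficient is (f * g)_k = 7^k * (k + 1).
For k = 5: 7^5 * 6 = 16807 * 6 = 100842.

100842


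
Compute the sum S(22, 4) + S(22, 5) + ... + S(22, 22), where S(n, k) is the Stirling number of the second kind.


By definition, S(n, k) counts partitions of an n-set into exactly k nonempty blocks.
Computing row n = 22 for k = 4..22:
S(22, k): 727778623825, 19137821912055, 163305339345225, 602762379967440, 1142399079991620, 1241963303533920, 835143799377954, 366282500870286, 108823356051137, 22496861868481, 3295165281331, 345615943200, 26046574004, 1404142047, 53374629, 1389850, 23485, 231, 1
Sum = 4506710508270721.

4506710508270721


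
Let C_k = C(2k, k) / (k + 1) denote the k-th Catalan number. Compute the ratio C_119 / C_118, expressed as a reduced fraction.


Using C_k = (2k)! / (k! (k+1)!), the ratio C_{k+1}/C_k simplifies to
C_{k+1}/C_k = [(2k+2)! / ((k+1)! (k+2)!)] * [k! (k+1)! / (2k)!]
 = (2k+2)(2k+1) / ((k+1)(k+2)) = 2(2k+1) / (k+2).
For k = 118: 2(2*118 + 1) / (118 + 2) = 474/120 = 79/20.

79/20


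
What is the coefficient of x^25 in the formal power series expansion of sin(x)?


The Maclaurin series is sin(t) = sum_{k>=0} (-1)^k t^(2k+1) / (2k+1)!, so substituting t = x, only odd powers of x are nonzero, with coefficient of x^(2k+1) equal to (-1)^k / (2k+1)!.
Write 25 = 2*12 + 1, giving the coefficient (-1)^12 / 25! = 1/15511210043330985984000000 = 1/15511210043330985984000000.

1/15511210043330985984000000


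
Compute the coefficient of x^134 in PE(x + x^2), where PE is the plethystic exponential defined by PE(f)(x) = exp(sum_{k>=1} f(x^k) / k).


With f(x) = x + x^2, the exponent is sum_{k>=1} (x^k + x^(2k)) / k = -ln(1 - x) - ln(1 - x^2). Exponentiating:
PE(x + x^2) = 1 / ((1 - x)(1 - x^2)).
This is the generating function for partitions of n into parts of size 1 or 2. The number of 2's can be any j in 0..67, and the rest are 1's, so
[x^134] = floor(134/2) + 1 = 68.

68


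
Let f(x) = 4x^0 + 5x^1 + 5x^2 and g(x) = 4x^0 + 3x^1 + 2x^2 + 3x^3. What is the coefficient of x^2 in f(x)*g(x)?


Cauchy product at x^2:
4*2 + 5*3 + 5*4
= 43

43


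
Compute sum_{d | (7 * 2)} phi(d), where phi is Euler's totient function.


First, 7 * 2 = 14. One classical identity is sum_{d | n} phi(d) = n (each k in [1, n] has a unique gcd with n, and among the k's with gcd(k, n) = n/d there are phi(d) of them). So the sum equals 14. We also verify directly:
Divisors of 14: 1, 2, 7, 14.
phi values: 1, 1, 6, 6.
Sum = 14.

14


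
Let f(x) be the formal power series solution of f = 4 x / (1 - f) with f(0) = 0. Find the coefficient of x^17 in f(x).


Apply Lagrange inversion: f = 4 x * phi(f) with phi(t) = 1/(1 - t), so
[x^n] f = 4^n * (1/n) [t^(n-1)] phi(t)^n = 4^n * (1/n) [t^(n-1)] (1 - t)^(-n) = 4^n * (1/n) C(2n - 2, n - 1) = 4^n * C_{n-1}.
For n = 17: C_16 = C(32, 16) / 17 = 601080390/17 = 35357670.
With the 4^17 = 17179869184 factor, the coefficient is 17179869184 * 35357670 = 607440145251041280.

607440145251041280


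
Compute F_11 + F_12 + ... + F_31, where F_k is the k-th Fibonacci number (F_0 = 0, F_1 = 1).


Use the identity sum_{k=0}^{N} F_k = F_{N+2} - 1 (which follows from F_{k+2} - F_{k+1} = F_k). Then
sum_{k=11}^{31} F_k = (F_{33} - 1) - (F_{12} - 1) = F_{33} - F_{12}.
Computing: F_{33} = 3524578, F_{12} = 144, so
Sum = 3524578 - 144 = 3524434.

3524434


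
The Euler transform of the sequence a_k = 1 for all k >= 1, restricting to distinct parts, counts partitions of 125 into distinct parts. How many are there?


Partitions of 125 into distinct parts can be computed via generating function.
Product (1+x)(1+x^2)(1+x^3)...
The coefficient of x^125 = 3207086

3207086


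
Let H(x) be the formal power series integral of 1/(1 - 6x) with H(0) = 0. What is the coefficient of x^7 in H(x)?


1/(1 - 6x) = sum_{k>=0} 6^k x^k. Integrating termwise with H(0) = 0:
H(x) = sum_{k>=0} 6^k x^(k+1) / (k+1) = sum_{m>=1} 6^(m-1) x^m / m.
For m = 7: 6^6/7 = 46656/7 = 46656/7.

46656/7


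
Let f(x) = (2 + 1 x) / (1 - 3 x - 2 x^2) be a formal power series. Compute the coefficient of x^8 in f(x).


Write f(x) = sum_{k>=0} a_k x^k. Multiplying both sides by 1 - 3 x - 2 x^2 gives
(1 - 3 x - 2 x^2) sum_{k>=0} a_k x^k = 2 + 1 x.
Matching coefficients:
 x^0: a_0 = 2
 x^1: a_1 - 3 a_0 = 1  =>  a_1 = 3*2 + 1 = 7
 x^k (k >= 2): a_k = 3 a_{k-1} + 2 a_{k-2}.
Iterating: a_2 = 25, a_3 = 89, a_4 = 317, a_5 = 1129, a_6 = 4021, a_7 = 14321, a_8 = 51005.
So the coefficient of x^8 is 51005.

51005


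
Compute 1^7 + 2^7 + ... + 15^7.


This power sum has a closed form given by Faulhaber's formula
sum_{k=1}^{m} k^p = (1 / (p + 1)) * sum_{j=0}^{p} C(p + 1, j) B_j m^(p + 1 - j),
but for small m direct computation is fastest:
1 + 128 + 2187 + 16384 + 78125 + 279936 + 823543 + 2097152 + 4782969 + 10000000 + 19487171 + 35831808 + 62748517 + 105413504 + 170859375 = 412420800.

412420800


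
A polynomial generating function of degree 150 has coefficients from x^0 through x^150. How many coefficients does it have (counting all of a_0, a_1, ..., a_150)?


A polynomial of degree 150 takes the form a_0 + a_1 x + ... + a_150 x^150.
The number of coefficients is 150 + 1 = 151.

151


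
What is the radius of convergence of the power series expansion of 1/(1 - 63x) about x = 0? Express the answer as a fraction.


Expanding 1/(1 - 63x) = sum_{k>=0} 63^k x^k, the series converges when |63x| < 1, i.e., |x| < 1/63.
So the radius of convergence is 1/63 = 1/63.

1/63


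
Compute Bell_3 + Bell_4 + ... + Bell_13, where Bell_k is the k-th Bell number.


Recall Bell_k counts set partitions of a k-set (with Bell_0 = 1 by convention).
Bell_3 through Bell_13: 5, 15, 52, 203, 877, 4140, 21147, 115975, 678570, 4213597, 27644437
Sum = 5 + 15 + 52 + 203 + 877 + 4140 + 21147 + 115975 + 678570 + 4213597 + 27644437 = 32679018.

32679018


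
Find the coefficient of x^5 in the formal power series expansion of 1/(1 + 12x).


Write 1/(1 + c x) = 1/(1 - (-c) x) and apply the geometric-series identity
1/(1 - y) = sum_{k>=0} y^k to get 1/(1 + c x) = sum_{k>=0} (-c)^k x^k.
So the coefficient of x^k is (-c)^k = (-1)^k * c^k.
Here c = 12 and k = 5:
(-12)^5 = -1 * 248832 = -248832

-248832


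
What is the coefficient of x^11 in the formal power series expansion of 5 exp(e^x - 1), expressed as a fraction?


exp(e^x - 1) is the exponential generating function for the Bell numbers Bell_k: exp(e^x - 1) = sum_{k>=0} Bell_k x^k / k!.
So the coefficient of x^11 in 5 exp(e^x - 1) is 5 Bell_11 / 11!.
Computing: Bell_11 = 678570 and 11! = 39916800, giving
5 * 678570/39916800 = 22619/266112.

22619/266112


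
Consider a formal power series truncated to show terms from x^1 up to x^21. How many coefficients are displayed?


From x^1 to x^21 inclusive, the count is 21 - 1 + 1 = 21.

21


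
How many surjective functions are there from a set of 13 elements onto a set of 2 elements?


By inclusion-exclusion on which target elements are missed, the number of surjections from an n-set onto a k-set is
surj(n, k) = sum_{j=0}^{k} (-1)^j C(k, j) (k - j)^n.
Equivalently surj(n, k) = k! * S(n, k), where S(n, k) is the Stirling number of the second kind.
For n = 13, k = 2:
S(13, 2) = 4095, so
surj = 2! * 4095 = 2 * 4095 = 8190.

8190


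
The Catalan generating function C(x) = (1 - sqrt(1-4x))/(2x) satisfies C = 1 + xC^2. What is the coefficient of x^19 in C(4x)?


Substituting x -> 4x scales the n-th coefficient by 4^n, so [x^19] C(4x) = 4^19 * C_19.
C_19 = C(2*19, 19)/(20) = 35345263800/20 = 1767263190.
So 4^19 * 1767263190 = 274877906944 * 1767263190 = 485781606686376591360.

485781606686376591360


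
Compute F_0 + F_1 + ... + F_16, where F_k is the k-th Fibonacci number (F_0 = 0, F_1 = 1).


Use the identity sum_{k=0}^{N} F_k = F_{N+2} - 1 (which follows from F_{k+2} - F_{k+1} = F_k). Then
sum_{k=0}^{16} F_k = (F_{18} - 1) - (F_{1} - 1) = F_{18} - F_{1}.
Computing: F_{18} = 2584, F_{1} = 1, so
Sum = 2584 - 1 = 2583.

2583


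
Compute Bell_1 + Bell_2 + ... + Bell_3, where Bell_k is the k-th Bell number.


Recall Bell_k counts set partitions of a k-set (with Bell_0 = 1 by convention).
Bell_1 through Bell_3: 1, 2, 5
Sum = 1 + 2 + 5 = 8.

8


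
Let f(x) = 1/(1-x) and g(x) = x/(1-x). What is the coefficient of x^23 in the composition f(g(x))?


First simplify the composition: f(g(x)) = 1/(1 - x/(1-x)) = (1-x)/((1-x) - x) = (1-x)/(1-2x).
Now extract the coefficient. Write (1-x)/(1-2x) = 1/(1-2x) - x/(1-2x).
The coefficient of x^n in 1/(1-2x) is 2^n, and in x/(1-2x) is 2^(n-1) (for n >= 1).
So the coefficient of x^23 is 2^23 - 2^22 = 8388608 - 4194304 = 4194304.

4194304


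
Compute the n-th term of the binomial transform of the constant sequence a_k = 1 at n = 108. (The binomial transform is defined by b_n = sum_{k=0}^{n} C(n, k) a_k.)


With a_k = 1 for all k, b_n = sum_{k=0}^{n} C(n, k) = 2^n by the binomial theorem.
For n = 108: 2^108 = 324518553658426726783156020576256.

324518553658426726783156020576256


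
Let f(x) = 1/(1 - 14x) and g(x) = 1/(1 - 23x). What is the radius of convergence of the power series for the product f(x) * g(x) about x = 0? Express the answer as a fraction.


The radius of 1/(1 - 14x) is 1/14 (nearest singularity at x = 1/14), and the radius of 1/(1 - 23x) is 1/23.
The product f(x)*g(x) = 1/((1 - 14x)(1 - 23x)) has singularities at both 1/14 and 1/23, so its radius of convergence is the distance to the nearest one:
min(1/14, 1/23) = 1/23.

1/23


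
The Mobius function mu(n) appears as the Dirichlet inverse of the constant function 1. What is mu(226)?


226 = 2 * 113 (all distinct primes).
mu(226) = (-1)^2 = 1

1


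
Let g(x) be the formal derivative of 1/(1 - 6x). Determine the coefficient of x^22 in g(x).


Differentiate termwise: d/dx sum_{k>=0} 6^k x^k = sum_{k>=1} k 6^k x^(k-1) = sum_{j>=0} (j+1) 6^(j+1) x^j.
Equivalently, d/dx [1/(1 - 6x)] = 6/(1 - 6x)^2.
For j = 22: 23 * 6^23 = 23 * 789730223053602816 = 18163795130232864768.

18163795130232864768


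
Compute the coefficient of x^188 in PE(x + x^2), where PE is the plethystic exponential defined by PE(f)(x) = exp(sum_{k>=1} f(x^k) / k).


With f(x) = x + x^2, the exponent is sum_{k>=1} (x^k + x^(2k)) / k = -ln(1 - x) - ln(1 - x^2). Exponentiating:
PE(x + x^2) = 1 / ((1 - x)(1 - x^2)).
This is the generating function for partitions of n into parts of size 1 or 2. The number of 2's can be any j in 0..94, and the rest are 1's, so
[x^188] = floor(188/2) + 1 = 95.

95


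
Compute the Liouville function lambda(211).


The Liouville function is lambda(k) = (-1)^Omega(k), where Omega(k) counts the prime factors of k with multiplicity.
Factoring: 211 = 211, so Omega(211) = 1.
lambda(211) = (-1)^1 = -1.

-1


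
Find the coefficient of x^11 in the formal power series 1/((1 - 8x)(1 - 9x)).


By partial fractions or Cauchy convolution:
The coefficient equals sum_{k=0}^{11} 8^k * 9^(11-k).
= 213710059745

213710059745


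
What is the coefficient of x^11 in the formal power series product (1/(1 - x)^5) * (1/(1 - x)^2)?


Combine the factors: (1/(1 - x)^5) * (1/(1 - x)^2) = 1/(1 - x)^7.
Then use 1/(1 - x)^r = sum_{k>=0} C(k + r - 1, r - 1) x^k with r = 7 and k = 11:
C(17, 6) = 12376.

12376


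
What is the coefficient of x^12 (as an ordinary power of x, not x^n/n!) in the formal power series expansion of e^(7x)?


The exponential series is e^y = sum_{k>=0} y^k / k!. Substituting y = 7x gives
e^(7x) = sum_{k>=0} 7^k x^k / k!.
So the coefficient of x^n is a^n/n! with a = 7, n = 12:
7^12 / 12! = 13841287201/479001600 = 1977326743/68428800

1977326743/68428800


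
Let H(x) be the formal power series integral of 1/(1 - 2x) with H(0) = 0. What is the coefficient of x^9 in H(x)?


1/(1 - 2x) = sum_{k>=0} 2^k x^k. Integrating termwise with H(0) = 0:
H(x) = sum_{k>=0} 2^k x^(k+1) / (k+1) = sum_{m>=1} 2^(m-1) x^m / m.
For m = 9: 2^8/9 = 256/9 = 256/9.

256/9


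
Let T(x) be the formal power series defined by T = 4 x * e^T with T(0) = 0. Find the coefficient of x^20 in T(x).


Apply the Lagrange inversion formula: if T = 4 x * phi(T) with phi(t) = e^t, then
[x^n] T = 4^n * (1/n) [t^(n-1)] phi(t)^n = 4^n * (1/n) [t^(n-1)] e^(n t) = 4^n * (1/n) * n^(n-1) / (n-1)! = 4^n * n^(n-1) / n!.
When c = 1 this is the Cayley count of rooted labeled trees on n vertices, divided by n!.
For n = 20: 4^20 * 20^19 / 20! = 1099511627776 * 5242880000000000000000000/2432902008176640000 = 35184372088832000000000000000/14849255421.

35184372088832000000000000000/14849255421


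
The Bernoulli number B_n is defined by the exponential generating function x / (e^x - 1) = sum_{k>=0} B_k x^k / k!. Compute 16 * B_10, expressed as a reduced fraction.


Bernoulli numbers can also be computed recursively via B_0 = 1 and sum_{j=0}^{m} C(m+1, j) B_j = 0 for m >= 1. Odd-index Bernoulli numbers vanish for k >= 3.
Computing B_10 = 5/66, so 16 * B_10 = 16 * 5/66 = 40/33.

40/33


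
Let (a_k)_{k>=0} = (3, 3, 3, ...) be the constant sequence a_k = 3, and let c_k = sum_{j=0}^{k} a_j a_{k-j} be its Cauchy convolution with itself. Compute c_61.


Since a_j = 3 for all j >= 0, the convolution sum becomes
c_k = sum_{j=0}^{k} 3 * 3 = 9 * (k + 1).
Equivalently, the generating function of (a_k) is 3/(1 - x) and its square is 9/(1 - x)^2 = sum_{k>=0} 9(k + 1) x^k.
For k = 61: 9 * 62 = 558.

558


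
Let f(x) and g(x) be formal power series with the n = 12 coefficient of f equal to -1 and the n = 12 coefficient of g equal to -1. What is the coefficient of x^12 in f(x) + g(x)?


Addition of formal power series is termwise.
The coefficient of x^12 in f + g = -1 + -1
= -2

-2


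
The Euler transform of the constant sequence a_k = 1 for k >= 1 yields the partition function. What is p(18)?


The Euler transform converts the sequence a_k = 1 into the number of integer partitions.
Using the recurrence or dynamic programming:
p(18) = 385

385


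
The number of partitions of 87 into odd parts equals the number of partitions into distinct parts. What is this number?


Computing partitions of 87 into odd parts (1, 3, 5, ...):
Using the generating function prod_{k>=0} 1/(1-x^(2k+1)),
the count is 145578

145578


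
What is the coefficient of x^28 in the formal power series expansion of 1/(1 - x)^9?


The negative binomial / multiset identity is
1/(1 - x)^r = sum_{k>=0} C(k + r - 1, r - 1) x^k.
Here r = 9 and k = 28, so the coefficient is
C(28 + 8, 8) = C(36, 8)
= 30260340

30260340


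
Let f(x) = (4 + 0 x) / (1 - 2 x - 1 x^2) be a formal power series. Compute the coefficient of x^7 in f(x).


Write f(x) = sum_{k>=0} a_k x^k. Multiplying both sides by 1 - 2 x - 1 x^2 gives
(1 - 2 x - 1 x^2) sum_{k>=0} a_k x^k = 4 + 0 x.
Matching coefficients:
 x^0: a_0 = 4
 x^1: a_1 - 2 a_0 = 0  =>  a_1 = 2*4 + 0 = 8
 x^k (k >= 2): a_k = 2 a_{k-1} + 1 a_{k-2}.
Iterating: a_2 = 20, a_3 = 48, a_4 = 116, a_5 = 280, a_6 = 676, a_7 = 1632.
So the coefficient of x^7 is 1632.

1632


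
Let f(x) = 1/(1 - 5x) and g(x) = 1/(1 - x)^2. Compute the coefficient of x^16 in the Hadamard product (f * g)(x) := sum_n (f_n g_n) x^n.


f has coefficients f_k = 5^k. For g = 1/(1 - x)^2 the coefficient is g_k = C(k + 1, 1) = k + 1. The Hadamard coefficient is (f * g)_k = 5^k * (k + 1).
For k = 16: 5^16 * 17 = 152587890625 * 17 = 2593994140625.

2593994140625


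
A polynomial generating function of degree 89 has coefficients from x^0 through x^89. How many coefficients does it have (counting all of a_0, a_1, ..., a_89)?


A polynomial of degree 89 takes the form a_0 + a_1 x + ... + a_89 x^89.
The number of coefficients is 89 + 1 = 90.

90


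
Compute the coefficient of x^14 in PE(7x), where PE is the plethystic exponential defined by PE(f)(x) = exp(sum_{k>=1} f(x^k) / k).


With f(x) = 7x, the exponent is sum_{k>=1} 7 x^k / k = 7 * (-ln(1 - x)). Exponentiating:
PE(7x) = exp(-7 ln(1 - x)) = 1/(1 - x)^7.
By the negative binomial expansion, [x^n] 1/(1 - x)^7 = C(n + 6, 6).
For n = 14: C(20, 6) = 38760.

38760


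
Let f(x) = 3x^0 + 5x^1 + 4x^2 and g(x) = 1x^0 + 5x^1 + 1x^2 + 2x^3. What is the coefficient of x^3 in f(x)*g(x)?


Cauchy product at x^3:
3*2 + 5*1 + 4*5
= 31

31


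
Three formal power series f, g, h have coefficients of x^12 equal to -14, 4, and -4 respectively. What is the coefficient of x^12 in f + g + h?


Series addition is componentwise:
-14 + 4 + -4
= -14

-14


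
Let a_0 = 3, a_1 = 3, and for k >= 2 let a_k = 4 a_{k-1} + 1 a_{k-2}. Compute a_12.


Iterating the recurrence forward:
a_0 = 3
a_1 = 3
a_2 = 4*3 + 1*3 = 15
a_3 = 4*15 + 1*3 = 63
a_4 = 4*63 + 1*15 = 267
a_5 = 4*267 + 1*63 = 1131
a_6 = 4*1131 + 1*267 = 4791
a_7 = 4*4791 + 1*1131 = 20295
a_8 = 4*20295 + 1*4791 = 85971
a_9 = 4*85971 + 1*20295 = 364179
a_10 = 4*364179 + 1*85971 = 1542687
a_11 = 4*1542687 + 1*364179 = 6534927
a_12 = 4*6534927 + 1*1542687 = 27682395
So a_12 = 27682395.

27682395


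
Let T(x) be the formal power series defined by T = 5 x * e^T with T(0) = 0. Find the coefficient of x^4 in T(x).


Apply the Lagrange inversion formula: if T = 5 x * phi(T) with phi(t) = e^t, then
[x^n] T = 5^n * (1/n) [t^(n-1)] phi(t)^n = 5^n * (1/n) [t^(n-1)] e^(n t) = 5^n * (1/n) * n^(n-1) / (n-1)! = 5^n * n^(n-1) / n!.
When c = 1 this is the Cayley count of rooted labeled trees on n vertices, divided by n!.
For n = 4: 5^4 * 4^3 / 4! = 625 * 64/24 = 5000/3.

5000/3


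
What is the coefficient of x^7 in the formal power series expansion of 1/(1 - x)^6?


The expansion 1/(1 - x)^r = sum_{k>=0} C(k + r - 1, r - 1) x^k follows from the multiset / negative-binomial theorem (or from repeated differentiation of the geometric series).
For r = 6 and k = 7:
C(12, 5) = 479001600 / (120 * 5040) = 792.

792


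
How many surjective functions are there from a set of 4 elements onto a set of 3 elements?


By inclusion-exclusion on which target elements are missed, the number of surjections from an n-set onto a k-set is
surj(n, k) = sum_{j=0}^{k} (-1)^j C(k, j) (k - j)^n.
Equivalently surj(n, k) = k! * S(n, k), where S(n, k) is the Stirling number of the second kind.
For n = 4, k = 3:
S(4, 3) = 6, so
surj = 3! * 6 = 6 * 6 = 36.

36


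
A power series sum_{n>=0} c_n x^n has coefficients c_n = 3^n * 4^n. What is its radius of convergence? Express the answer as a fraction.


By the root test (Cauchy-Hadamard), the radius is R = 1 / limsup_n |c_n|^(1/n).
Here |c_n|^(1/n) = (3^n * 4^n)^(1/n) = 3 * 4 = 12 for all n.
So R = 1/12 = 1/12.

1/12


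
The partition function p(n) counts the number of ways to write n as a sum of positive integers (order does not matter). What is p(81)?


Using the generating function prod_{k>=1} 1/(1-x^k), we compute p(81).
By dynamic programming over parts 1 through 81:
p(81) = 18004327

18004327


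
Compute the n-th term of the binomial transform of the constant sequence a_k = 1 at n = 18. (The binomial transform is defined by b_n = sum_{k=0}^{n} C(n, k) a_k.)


With a_k = 1 for all k, b_n = sum_{k=0}^{n} C(n, k) = 2^n by the binomial theorem.
For n = 18: 2^18 = 262144.

262144


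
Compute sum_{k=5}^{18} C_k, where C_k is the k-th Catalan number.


C_5 through C_18: 42, 132, 429, 1430, 4862, 16796, 58786, 208012, 742900, 2674440, 9694845, 35357670, 129644790, 477638700
Sum = 42 + 132 + 429 + 1430 + 4862 + 16796 + 58786 + 208012 + 742900 + 2674440 + 9694845 + 35357670 + 129644790 + 477638700
= 656043834

656043834


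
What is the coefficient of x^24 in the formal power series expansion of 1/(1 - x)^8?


The negative binomial / multiset identity is
1/(1 - x)^r = sum_{k>=0} C(k + r - 1, r - 1) x^k.
Here r = 8 and k = 24, so the coefficient is
C(24 + 7, 7) = C(31, 7)
= 2629575

2629575


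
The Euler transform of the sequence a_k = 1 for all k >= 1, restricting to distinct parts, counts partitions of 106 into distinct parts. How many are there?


Partitions of 106 into distinct parts can be computed via generating function.
Product (1+x)(1+x^2)(1+x^3)...
The coefficient of x^106 = 728260

728260


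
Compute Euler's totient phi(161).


phi(n) counts integers in [1, n] coprime to n. Using the multiplicative formula phi(n) = n * prod_{p | n} (1 - 1/p):
161 = 7 * 23, so
phi(161) = 161 * (1 - 1/7) * (1 - 1/23) = 132.

132


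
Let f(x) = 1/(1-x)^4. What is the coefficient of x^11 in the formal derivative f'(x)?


Differentiate: d/dx [ 1/(1-x)^r ] = r / (1-x)^(r+1).
Here r = 4, so f'(x) = 4 / (1-x)^5.
The expansion of 1/(1-x)^(r+1) has coefficient of x^n equal to C(n+r, r).
So the coefficient of x^11 in f'(x) is
4 * C(15, 4) = 4 * 1365 = 5460

5460


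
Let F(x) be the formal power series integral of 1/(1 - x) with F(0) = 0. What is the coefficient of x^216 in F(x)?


1/(1 - x) = sum_{k>=0} x^k. Integrating termwise and using F(0) = 0 gives
F(x) = sum_{k>=0} x^(k+1) / (k+1) = sum_{m>=1} x^m / m = -ln(1 - x).
So the coefficient of x^216 is 1/216 = 1/216.

1/216


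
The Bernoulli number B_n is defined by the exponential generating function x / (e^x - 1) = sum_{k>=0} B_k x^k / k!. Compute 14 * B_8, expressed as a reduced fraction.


Bernoulli numbers can also be computed recursively via B_0 = 1 and sum_{j=0}^{m} C(m+1, j) B_j = 0 for m >= 1. Odd-index Bernoulli numbers vanish for k >= 3.
Computing B_8 = -1/30, so 14 * B_8 = 14 * -1/30 = -7/15.

-7/15


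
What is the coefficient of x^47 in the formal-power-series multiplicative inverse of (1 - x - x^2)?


Let the inverse be f(x) = sum_{k>=0} a_k x^k. From f(x) * (1 - x - x^2) = 1 and matching coefficients:
 x^0: a_0 = 1.
 x^1: a_1 - a_0 = 0, so a_1 = 1.
 x^k (k >= 2): a_k - a_{k-1} - a_{k-2} = 0, i.e. a_k = a_{k-1} + a_{k-2}.
This is the Fibonacci-type recurrence shifted so that a_0 = a_1 = 1.
Iterating: a_0=1, a_1=1, a_2=2, a_3=3, a_4=5, a_5=8, a_6=13, a_7=21, a_8=34, a_9=55, ...
a_47 = 4807526976.

4807526976


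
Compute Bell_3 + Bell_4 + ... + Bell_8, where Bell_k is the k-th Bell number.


Recall Bell_k counts set partitions of a k-set (with Bell_0 = 1 by convention).
Bell_3 through Bell_8: 5, 15, 52, 203, 877, 4140
Sum = 5 + 15 + 52 + 203 + 877 + 4140 = 5292.

5292


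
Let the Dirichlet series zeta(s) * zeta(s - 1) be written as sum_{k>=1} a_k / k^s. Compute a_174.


Convolution gives a_k = sum_{d | k} d * 1 = sum_{d | k} d = sigma(k), the sum of positive divisors of k.
For k = 174, the divisors are 1, 2, 3, 6, 29, 58, 87, 174, so
sigma(174) = 1 + 2 + 3 + 6 + 29 + 58 + 87 + 174 = 360.

360


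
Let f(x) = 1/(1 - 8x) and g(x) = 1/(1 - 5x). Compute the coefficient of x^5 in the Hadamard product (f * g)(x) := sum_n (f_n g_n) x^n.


f has coefficients f_k = 8^k and g has coefficients g_k = 5^k, so the Hadamard product has coefficient (f*g)_k = 8^k * 5^k = 40^k.
For k = 5: 40^5 = 102400000.

102400000


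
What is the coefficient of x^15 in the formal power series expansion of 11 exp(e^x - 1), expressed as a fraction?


exp(e^x - 1) is the exponential generating function for the Bell numbers Bell_k: exp(e^x - 1) = sum_{k>=0} Bell_k x^k / k!.
So the coefficient of x^15 in 11 exp(e^x - 1) is 11 Bell_15 / 15!.
Computing: Bell_15 = 1382958545 and 15! = 1307674368000, giving
11 * 1382958545/1307674368000 = 276591709/23775897600.

276591709/23775897600


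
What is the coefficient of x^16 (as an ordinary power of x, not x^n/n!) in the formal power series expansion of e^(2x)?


The exponential series is e^y = sum_{k>=0} y^k / k!. Substituting y = 2x gives
e^(2x) = sum_{k>=0} 2^k x^k / k!.
So the coefficient of x^n is a^n/n! with a = 2, n = 16:
2^16 / 16! = 65536/20922789888000 = 2/638512875

2/638512875


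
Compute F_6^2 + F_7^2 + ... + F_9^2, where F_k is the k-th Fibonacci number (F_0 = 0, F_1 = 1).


There is a standard identity sum_{k=0}^{N} F_k^2 = F_N * F_{N+1} (proved inductively from the telescoping relation F_k^2 = F_k F_{k+1} - F_{k-1} F_k). Then
sum_{k=6}^{9} F_k^2 = F_9 F_10 - F_5 F_6.
Computing: F_9 = 34, F_10 = 55, F_5 = 5, F_6 = 8.
Sum = 34 * 55 - 5 * 8 = 1830.

1830
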